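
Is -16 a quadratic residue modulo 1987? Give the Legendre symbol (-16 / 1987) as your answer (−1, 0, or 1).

-1

First reduce: -16 ≡ 1971 (mod 1987).
Reciprocity: 1971 ≡ 3 and 1987 ≡ 3 (mod 4), so (1971/1987) = −(1987/1971).
Reduce top mod 1971: now compute (16/1971).
Pull out 2^4: since 1971 ≡ 3 (mod 8), (2/1971) = -1, so (2/1971)^4 = +1.
Reached (1/1971) = 1. Collecting the sign flips along the way, the symbol is -1.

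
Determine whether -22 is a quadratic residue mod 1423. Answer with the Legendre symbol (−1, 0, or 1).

First reduce: -22 ≡ 1401 (mod 1423).
Reciprocity: 1401 ≡ 1 and 1423 ≡ 3 (mod 4), so (1401/1423) = +(1423/1401).
Reduce top mod 1401: now compute (22/1401).
Pull out 2: since 1401 ≡ 1 (mod 8), (2/1401) = +1.
Reciprocity: 11 ≡ 3 and 1401 ≡ 1 (mod 4), so (11/1401) = +(1401/11).
Reduce top mod 11: now compute (4/11).
Pull out 2^2: since 11 ≡ 3 (mod 8), (2/11) = -1, so (2/11)^2 = +1.
Reached (1/11) = 1. Collecting the sign flips along the way, the symbol is +1.

1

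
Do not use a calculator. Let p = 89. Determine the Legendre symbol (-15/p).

First reduce: -15 ≡ 74 (mod 89).
Pull out 2: since 89 ≡ 1 (mod 8), (2/89) = +1.
Reciprocity: 37 ≡ 1 and 89 ≡ 1 (mod 4), so (37/89) = +(89/37).
Reduce top mod 37: now compute (15/37).
Reciprocity: 15 ≡ 3 and 37 ≡ 1 (mod 4), so (15/37) = +(37/15).
Reduce top mod 15: now compute (7/15).
Reciprocity: 7 ≡ 3 and 15 ≡ 3 (mod 4), so (7/15) = −(15/7).
Reduce top mod 7: now compute (1/7).
Reached (1/7) = 1. Collecting the sign flips along the way, the symbol is -1.

-1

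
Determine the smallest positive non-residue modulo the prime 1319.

13

(2/1319) = +1, so 2 is a residue.
(3/1319) = +1, so 3 is a residue.
(4/1319) = +1, so 4 is a residue.
(5/1319) = +1, so 5 is a residue.
(6/1319) = +1, so 6 is a residue.
(7/1319) = +1, so 7 is a residue.
(8/1319) = +1, so 8 is a residue.
(9/1319) = +1, so 9 is a residue.
(10/1319) = +1, so 10 is a residue.
(11/1319) = +1, so 11 is a residue.
(12/1319) = +1, so 12 is a residue.
(13/1319) = −1, so 13 is the smallest positive non-residue mod 1319.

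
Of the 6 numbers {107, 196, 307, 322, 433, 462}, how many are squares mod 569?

(107/569) = +1 → QR.
(196/569) = +1 → QR.
(307/569) = +1 → QR.
(322/569) = -1 → non-residue.
(433/569) = +1 → QR.
(462/569) = +1 → QR.
Total quadratic residues among the 6: 5.

5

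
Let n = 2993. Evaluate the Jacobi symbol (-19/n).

-1

First reduce: -19 ≡ 2974 (mod 2993).
Pull out 2: since 2993 ≡ 1 (mod 8), (2/2993) = +1.
Reciprocity: 1487 ≡ 3 and 2993 ≡ 1 (mod 4), so (1487/2993) = +(2993/1487).
Reduce top mod 1487: now compute (19/1487).
Reciprocity: 19 ≡ 3 and 1487 ≡ 3 (mod 4), so (19/1487) = −(1487/19).
Reduce top mod 19: now compute (5/19).
Reciprocity: 5 ≡ 1 and 19 ≡ 3 (mod 4), so (5/19) = +(19/5).
Reduce top mod 5: now compute (4/5).
Pull out 2^2: since 5 ≡ 5 (mod 8), (2/5) = -1, so (2/5)^2 = +1.
Reached (1/5) = 1. Collecting the sign flips along the way, the symbol is -1.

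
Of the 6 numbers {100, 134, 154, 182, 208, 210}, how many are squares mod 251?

3

(100/251) = +1 → QR.
(134/251) = -1 → non-residue.
(154/251) = +1 → QR.
(182/251) = -1 → non-residue.
(208/251) = +1 → QR.
(210/251) = -1 → non-residue.
Total quadratic residues among the 6: 3.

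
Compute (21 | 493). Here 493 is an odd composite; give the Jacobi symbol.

-1

Reciprocity: 21 ≡ 1 and 493 ≡ 1 (mod 4), so (21/493) = +(493/21).
Reduce top mod 21: now compute (10/21).
Pull out 2: since 21 ≡ 5 (mod 8), (2/21) = -1.
Reciprocity: 5 ≡ 1 and 21 ≡ 1 (mod 4), so (5/21) = +(21/5).
Reduce top mod 5: now compute (1/5).
Reached (1/5) = 1. Collecting the sign flips along the way, the symbol is -1.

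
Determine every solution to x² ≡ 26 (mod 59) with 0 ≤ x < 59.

Since 59 ≡ 3 (mod 4), a square root of 26 is 26^((59+1)/4) = 26^15 mod 59.
Repeated squaring: 26^2≡27, 26^4≡21, 26^8≡28 (mod 59).
26^15 = 26^(8+4+2+1) ≡ 12 (mod 59).
Check: 12² = 144 ≡ 26 (mod 59). The two roots are 12 and 47.

12, 47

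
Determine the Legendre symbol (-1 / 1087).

First reduce: -1 ≡ 1086 (mod 1087).
Pull out 2: since 1087 ≡ 7 (mod 8), (2/1087) = +1.
Reciprocity: 543 ≡ 3 and 1087 ≡ 3 (mod 4), so (543/1087) = −(1087/543).
Reduce top mod 543: now compute (1/543).
Reached (1/543) = 1. Collecting the sign flips along the way, the symbol is -1.

-1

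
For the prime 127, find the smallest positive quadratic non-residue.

(2/127) = +1, so 2 is a residue.
(3/127) = −1, so 3 is the smallest positive non-residue mod 127.

3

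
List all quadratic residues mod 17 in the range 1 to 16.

Square k = 1,…,8 (k and 17−k give the same square):
1²=1, 2²=4, 3²=9, 4²=16, 5²≡8, 6²≡2, 7²≡15, 8²≡13 (mod 17).
So the quadratic residues mod 17 are {1, 2, 4, 8, 9, 13, 15, 16}.

1 2 4 8 9 13 15 16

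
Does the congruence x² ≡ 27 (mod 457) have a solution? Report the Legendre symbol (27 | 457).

Euler's criterion: (27/457) ≡ 27^228 (mod 457).
27^2 ≡ 272 (mod 457)
27^4 ≡ 407 (mod 457)
27^8 ≡ 215 (mod 457)
27^16 ≡ 68 (mod 457)
27^32 ≡ 54 (mod 457)
27^64 ≡ 174 (mod 457)
27^128 ≡ 114 (mod 457)
27^228 = 27^(128+64+32+4) ≡ 1 (mod 457).
Result is 1, so (27/457) = 1.

1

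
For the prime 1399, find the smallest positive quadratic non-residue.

3

(2/1399) = +1, so 2 is a residue.
(3/1399) = −1, so 3 is the smallest positive non-residue mod 1399.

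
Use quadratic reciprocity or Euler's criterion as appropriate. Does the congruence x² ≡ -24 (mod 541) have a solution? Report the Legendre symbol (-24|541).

First reduce: -24 ≡ 517 (mod 541).
Reciprocity: 517 ≡ 1 and 541 ≡ 1 (mod 4), so (517/541) = +(541/517).
Reduce top mod 517: now compute (24/517).
Pull out 2^3: since 517 ≡ 5 (mod 8), (2/517) = -1, so (2/517)^3 = -1.
Reciprocity: 3 ≡ 3 and 517 ≡ 1 (mod 4), so (3/517) = +(517/3).
Reduce top mod 3: now compute (1/3).
Reached (1/3) = 1. Collecting the sign flips along the way, the symbol is -1.

-1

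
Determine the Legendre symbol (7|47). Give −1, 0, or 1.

Reciprocity: 7 ≡ 3 and 47 ≡ 3 (mod 4), so (7/47) = −(47/7).
Reduce top mod 7: now compute (5/7).
Reciprocity: 5 ≡ 1 and 7 ≡ 3 (mod 4), so (5/7) = +(7/5).
Reduce top mod 5: now compute (2/5).
Pull out 2: since 5 ≡ 5 (mod 8), (2/5) = -1.
Reached (1/5) = 1. Collecting the sign flips along the way, the symbol is +1.

1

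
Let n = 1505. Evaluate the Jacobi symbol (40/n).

Pull out 2^3: since 1505 ≡ 1 (mod 8), (2/1505) = +1, so (2/1505)^3 = +1.
Reciprocity: 5 ≡ 1 and 1505 ≡ 1 (mod 4), so (5/1505) = +(1505/5).
Reduce top mod 5: now compute (0/5).
Top reduces to 0: gcd > 1, so the symbol is 0.

0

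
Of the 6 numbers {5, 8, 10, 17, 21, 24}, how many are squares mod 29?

(5/29) = +1 → QR.
(8/29) = -1 → non-residue.
(10/29) = -1 → non-residue.
(17/29) = -1 → non-residue.
(21/29) = -1 → non-residue.
(24/29) = +1 → QR.
Total quadratic residues among the 6: 2.

2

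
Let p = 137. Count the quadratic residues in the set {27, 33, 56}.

1

(27/137) = -1 → non-residue.
(33/137) = -1 → non-residue.
(56/137) = +1 → QR.
Total quadratic residues among the 3: 1.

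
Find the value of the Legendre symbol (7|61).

-1

Reciprocity: 7 ≡ 3 and 61 ≡ 1 (mod 4), so (7/61) = +(61/7).
Reduce top mod 7: now compute (5/7).
Reciprocity: 5 ≡ 1 and 7 ≡ 3 (mod 4), so (5/7) = +(7/5).
Reduce top mod 5: now compute (2/5).
Pull out 2: since 5 ≡ 5 (mod 8), (2/5) = -1.
Reached (1/5) = 1. Collecting the sign flips along the way, the symbol is -1.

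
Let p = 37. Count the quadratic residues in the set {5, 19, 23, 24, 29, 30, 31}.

(5/37) = -1 → non-residue.
(19/37) = -1 → non-residue.
(23/37) = -1 → non-residue.
(24/37) = -1 → non-residue.
(29/37) = -1 → non-residue.
(30/37) = +1 → QR.
(31/37) = -1 → non-residue.
Total quadratic residues among the 7: 1.

1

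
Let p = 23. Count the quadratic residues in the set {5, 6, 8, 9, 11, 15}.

3

(5/23) = -1 → non-residue.
(6/23) = +1 → QR.
(8/23) = +1 → QR.
(9/23) = +1 → QR.
(11/23) = -1 → non-residue.
(15/23) = -1 → non-residue.
Total quadratic residues among the 6: 3.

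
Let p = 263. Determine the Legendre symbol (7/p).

-1

Reciprocity: 7 ≡ 3 and 263 ≡ 3 (mod 4), so (7/263) = −(263/7).
Reduce top mod 7: now compute (4/7).
Pull out 2^2: since 7 ≡ 7 (mod 8), (2/7) = +1, so (2/7)^2 = +1.
Reached (1/7) = 1. Collecting the sign flips along the way, the symbol is -1.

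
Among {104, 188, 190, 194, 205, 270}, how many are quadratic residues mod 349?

3

(104/349) = +1 → QR.
(188/349) = -1 → non-residue.
(190/349) = -1 → non-residue.
(194/349) = +1 → QR.
(205/349) = +1 → QR.
(270/349) = -1 → non-residue.
Total quadratic residues among the 6: 3.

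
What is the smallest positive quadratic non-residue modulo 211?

(2/211) = −1, so 2 is the smallest positive non-residue mod 211.

2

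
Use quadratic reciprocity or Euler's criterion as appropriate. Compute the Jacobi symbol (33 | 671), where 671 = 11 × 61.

Reciprocity: 33 ≡ 1 and 671 ≡ 3 (mod 4), so (33/671) = +(671/33).
Reduce top mod 33: now compute (11/33).
Reciprocity: 11 ≡ 3 and 33 ≡ 1 (mod 4), so (11/33) = +(33/11).
Reduce top mod 11: now compute (0/11).
Top reduces to 0: gcd > 1, so the symbol is 0.

0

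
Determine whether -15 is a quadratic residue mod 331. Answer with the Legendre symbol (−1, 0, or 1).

Euler's criterion: (-15/331) ≡ 316^165 (mod 331).
316^2 ≡ 225 (mod 331)
316^4 ≡ 313 (mod 331)
316^8 ≡ 324 (mod 331)
316^16 ≡ 49 (mod 331)
316^32 ≡ 84 (mod 331)
316^64 ≡ 105 (mod 331)
316^128 ≡ 102 (mod 331)
316^165 = 316^(128+32+4+1) ≡ 1 (mod 331).
Result is 1, so (-15/331) = 1.

1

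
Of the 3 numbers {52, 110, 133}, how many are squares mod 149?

(52/149) = -1 → non-residue.
(110/149) = +1 → QR.
(133/149) = +1 → QR.
Total quadratic residues among the 3: 2.

2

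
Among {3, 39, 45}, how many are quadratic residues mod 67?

1

(3/67) = -1 → non-residue.
(39/67) = +1 → QR.
(45/67) = -1 → non-residue.
Total quadratic residues among the 3: 1.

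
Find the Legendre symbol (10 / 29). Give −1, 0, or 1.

-1

Pull out 2: since 29 ≡ 5 (mod 8), (2/29) = -1.
Reciprocity: 5 ≡ 1 and 29 ≡ 1 (mod 4), so (5/29) = +(29/5).
Reduce top mod 5: now compute (4/5).
Pull out 2^2: since 5 ≡ 5 (mod 8), (2/5) = -1, so (2/5)^2 = +1.
Reached (1/5) = 1. Collecting the sign flips along the way, the symbol is -1.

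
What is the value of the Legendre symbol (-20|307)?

Euler's criterion: (-20/307) ≡ 287^153 (mod 307).
287^2 ≡ 93 (mod 307)
287^4 ≡ 53 (mod 307)
287^8 ≡ 46 (mod 307)
287^16 ≡ 274 (mod 307)
287^32 ≡ 168 (mod 307)
287^64 ≡ 287 (mod 307)
287^128 ≡ 93 (mod 307)
287^153 = 287^(128+16+8+1) ≡ 1 (mod 307).
Result is 1, so (-20/307) = 1.

1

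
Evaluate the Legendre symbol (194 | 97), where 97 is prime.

First reduce: 194 ≡ 0 (mod 97).
Top reduces to 0: gcd > 1, so the symbol is 0.

0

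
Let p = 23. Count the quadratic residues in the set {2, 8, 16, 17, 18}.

4

(2/23) = +1 → QR.
(8/23) = +1 → QR.
(16/23) = +1 → QR.
(17/23) = -1 → non-residue.
(18/23) = +1 → QR.
Total quadratic residues among the 5: 4.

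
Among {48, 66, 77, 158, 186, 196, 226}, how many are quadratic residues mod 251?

(48/251) = +1 → QR.
(66/251) = +1 → QR.
(77/251) = -1 → non-residue.
(158/251) = -1 → non-residue.
(186/251) = -1 → non-residue.
(196/251) = +1 → QR.
(226/251) = -1 → non-residue.
Total quadratic residues among the 7: 3.

3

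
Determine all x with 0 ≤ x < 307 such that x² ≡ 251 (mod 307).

Since 307 ≡ 3 (mod 4), a square root of 251 is 251^((307+1)/4) = 251^77 mod 307.
Repeated squaring: 251^2≡66, 251^4≡58, 251^8≡294, 251^16≡169, 251^32≡10, 251^64≡100 (mod 307).
251^77 = 251^(64+8+4+1) ≡ 229 (mod 307).
Check: 229² = 52441 ≡ 251 (mod 307). The two roots are 78 and 229.

78, 229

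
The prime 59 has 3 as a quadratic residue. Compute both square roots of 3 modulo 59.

11, 48

Since 59 ≡ 3 (mod 4), a square root of 3 is 3^((59+1)/4) = 3^15 mod 59.
Repeated squaring: 3^2≡9, 3^4≡22, 3^8≡12 (mod 59).
3^15 = 3^(8+4+2+1) ≡ 48 (mod 59).
Check: 48² = 2304 ≡ 3 (mod 59). The two roots are 11 and 48.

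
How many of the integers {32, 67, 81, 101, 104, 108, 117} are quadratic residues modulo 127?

(32/127) = +1 → QR.
(67/127) = -1 → non-residue.
(81/127) = +1 → QR.
(101/127) = -1 → non-residue.
(104/127) = +1 → QR.
(108/127) = -1 → non-residue.
(117/127) = +1 → QR.
Total quadratic residues among the 7: 4.

4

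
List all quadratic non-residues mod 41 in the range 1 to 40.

Square k = 1,…,20 (k and 41−k give the same square):
1²=1, 2²=4, 3²=9, 4²=16, 5²=25, 6²=36, 7²≡8, 8²≡23, 9²≡40, 10²≡18, 11²≡39, 12²≡21, 13²≡5, 14²≡32, 15²≡20, 16²≡10, 17²≡2, 18²≡37, 19²≡33, 20²≡31 (mod 41).
The residues are {1, 2, 4, 5, 8, 9, 10, 16, 18, 20, 21, 23, 25, 31, 32, 33, 36, 37, 39, 40}; the non-residues are the remaining 20 nonzero classes.

3,6,7,11,12,13,14,15,17,19,22,24,26,27,28,29,30,34,35,38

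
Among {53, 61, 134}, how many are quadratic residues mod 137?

1

(53/137) = -1 → non-residue.
(61/137) = +1 → QR.
(134/137) = -1 → non-residue.
Total quadratic residues among the 3: 1.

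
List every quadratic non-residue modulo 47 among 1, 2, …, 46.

5 10 11 13 15 19 20 22 23 26 29 30 31 33 35 38 39 40 41 43 44 45 46

Square k = 1,…,23 (k and 47−k give the same square):
1²=1, 2²=4, 3²=9, 4²=16, 5²=25, 6²=36, 7²≡2, 8²≡17, 9²≡34, 10²≡6, 11²≡27, 12²≡3, 13²≡28, 14²≡8, 15²≡37, 16²≡21, 17²≡7, 18²≡42, 19²≡32, 20²≡24, 21²≡18, 22²≡14, 23²≡12 (mod 47).
The residues are {1, 2, 3, 4, 6, 7, 8, 9, 12, 14, 16, 17, 18, 21, 24, 25, 27, 28, 32, 34, 36, 37, 42}; the non-residues are the remaining 23 nonzero classes.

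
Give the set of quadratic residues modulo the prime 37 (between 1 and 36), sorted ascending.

Square k = 1,…,18 (k and 37−k give the same square):
1²=1, 2²=4, 3²=9, 4²=16, 5²=25, 6²=36, 7²≡12, 8²≡27, 9²≡7, 10²≡26, 11²≡10, 12²≡33, 13²≡21, 14²≡11, 15²≡3, 16²≡34, 17²≡30, 18²≡28 (mod 37).
So the quadratic residues mod 37 are {1, 3, 4, 7, 9, 10, 11, 12, 16, 21, 25, 26, 27, 28, 30, 33, 34, 36}.

1, 3, 4, 7, 9, 10, 11, 12, 16, 21, 25, 26, 27, 28, 30, 33, 34, 36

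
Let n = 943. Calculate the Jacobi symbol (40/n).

-1

Pull out 2^3: since 943 ≡ 7 (mod 8), (2/943) = +1, so (2/943)^3 = +1.
Reciprocity: 5 ≡ 1 and 943 ≡ 3 (mod 4), so (5/943) = +(943/5).
Reduce top mod 5: now compute (3/5).
Reciprocity: 3 ≡ 3 and 5 ≡ 1 (mod 4), so (3/5) = +(5/3).
Reduce top mod 3: now compute (2/3).
Pull out 2: since 3 ≡ 3 (mod 8), (2/3) = -1.
Reached (1/3) = 1. Collecting the sign flips along the way, the symbol is -1.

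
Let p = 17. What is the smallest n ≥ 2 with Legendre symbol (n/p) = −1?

3

(2/17) = +1, so 2 is a residue.
(3/17) = −1, so 3 is the smallest positive non-residue mod 17.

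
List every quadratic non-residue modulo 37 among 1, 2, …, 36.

2,5,6,8,13,14,15,17,18,19,20,22,23,24,29,31,32,35

Square k = 1,…,18 (k and 37−k give the same square):
1²=1, 2²=4, 3²=9, 4²=16, 5²=25, 6²=36, 7²≡12, 8²≡27, 9²≡7, 10²≡26, 11²≡10, 12²≡33, 13²≡21, 14²≡11, 15²≡3, 16²≡34, 17²≡30, 18²≡28 (mod 37).
The residues are {1, 3, 4, 7, 9, 10, 11, 12, 16, 21, 25, 26, 27, 28, 30, 33, 34, 36}; the non-residues are the remaining 18 nonzero classes.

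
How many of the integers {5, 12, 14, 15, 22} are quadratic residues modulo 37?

(5/37) = -1 → non-residue.
(12/37) = +1 → QR.
(14/37) = -1 → non-residue.
(15/37) = -1 → non-residue.
(22/37) = -1 → non-residue.
Total quadratic residues among the 5: 1.

1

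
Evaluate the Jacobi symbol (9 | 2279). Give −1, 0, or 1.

Reciprocity: 9 ≡ 1 and 2279 ≡ 3 (mod 4), so (9/2279) = +(2279/9).
Reduce top mod 9: now compute (2/9).
Pull out 2: since 9 ≡ 1 (mod 8), (2/9) = +1.
Reached (1/9) = 1. Collecting the sign flips along the way, the symbol is +1.

1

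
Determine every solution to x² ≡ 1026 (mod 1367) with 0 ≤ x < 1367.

Since 1367 ≡ 3 (mod 4), a square root of 1026 is 1026^((1367+1)/4) = 1026^342 mod 1367.
Repeated squaring: 1026^2≡86, 1026^4≡561, 1026^8≡311, 1026^16≡1031, 1026^32≡802, 1026^64≡714, 1026^128≡1272, 1026^256≡823 (mod 1367).
1026^342 = 1026^(256+64+16+4+2) ≡ 1225 (mod 1367).
Check: 1225² = 1500625 ≡ 1026 (mod 1367). The two roots are 142 and 1225.

142, 1225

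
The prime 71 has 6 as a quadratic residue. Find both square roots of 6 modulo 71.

19, 52

Since 71 ≡ 3 (mod 4), a square root of 6 is 6^((71+1)/4) = 6^18 mod 71.
Repeated squaring: 6^2≡36, 6^4≡18, 6^8≡40, 6^16≡38 (mod 71).
6^18 = 6^(16+2) ≡ 19 (mod 71).
Check: 19² = 361 ≡ 6 (mod 71). The two roots are 19 and 52.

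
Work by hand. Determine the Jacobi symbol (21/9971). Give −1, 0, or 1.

Reciprocity: 21 ≡ 1 and 9971 ≡ 3 (mod 4), so (21/9971) = +(9971/21).
Reduce top mod 21: now compute (17/21).
Reciprocity: 17 ≡ 1 and 21 ≡ 1 (mod 4), so (17/21) = +(21/17).
Reduce top mod 17: now compute (4/17).
Pull out 2^2: since 17 ≡ 1 (mod 8), (2/17) = +1, so (2/17)^2 = +1.
Reached (1/17) = 1. Collecting the sign flips along the way, the symbol is +1.

1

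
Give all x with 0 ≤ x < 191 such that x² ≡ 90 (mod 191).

89, 102

Since 191 ≡ 3 (mod 4), a square root of 90 is 90^((191+1)/4) = 90^48 mod 191.
Repeated squaring: 90^2≡78, 90^4≡163, 90^8≡20, 90^16≡18, 90^32≡133 (mod 191).
90^48 = 90^(32+16) ≡ 102 (mod 191).
Check: 102² = 10404 ≡ 90 (mod 191). The two roots are 89 and 102.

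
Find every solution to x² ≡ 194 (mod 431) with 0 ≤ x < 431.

25, 406

Since 431 ≡ 3 (mod 4), a square root of 194 is 194^((431+1)/4) = 194^108 mod 431.
Repeated squaring: 194^2≡139, 194^4≡357, 194^8≡304, 194^16≡182, 194^32≡368, 194^64≡90 (mod 431).
194^108 = 194^(64+32+8+4) ≡ 25 (mod 431).
Check: 25² = 625 ≡ 194 (mod 431). The two roots are 25 and 406.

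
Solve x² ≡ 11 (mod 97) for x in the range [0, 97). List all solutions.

37, 60

97 ≡ 1 (mod 4), so we find a root by search.
Trying successive values, 37² = 1369 ≡ 11 (mod 97). The other root is 97 − 37 = 60.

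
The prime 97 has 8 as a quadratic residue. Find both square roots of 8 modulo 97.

97 ≡ 1 (mod 4), so we find a root by search.
Trying successive values, 28² = 784 ≡ 8 (mod 97). The other root is 97 − 28 = 69.

28, 69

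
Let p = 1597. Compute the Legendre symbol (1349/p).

-1

Reciprocity: 1349 ≡ 1 and 1597 ≡ 1 (mod 4), so (1349/1597) = +(1597/1349).
Reduce top mod 1349: now compute (248/1349).
Pull out 2^3: since 1349 ≡ 5 (mod 8), (2/1349) = -1, so (2/1349)^3 = -1.
Reciprocity: 31 ≡ 3 and 1349 ≡ 1 (mod 4), so (31/1349) = +(1349/31).
Reduce top mod 31: now compute (16/31).
Pull out 2^4: since 31 ≡ 7 (mod 8), (2/31) = +1, so (2/31)^4 = +1.
Reached (1/31) = 1. Collecting the sign flips along the way, the symbol is -1.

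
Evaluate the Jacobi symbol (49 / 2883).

1

Reciprocity: 49 ≡ 1 and 2883 ≡ 3 (mod 4), so (49/2883) = +(2883/49).
Reduce top mod 49: now compute (41/49).
Reciprocity: 41 ≡ 1 and 49 ≡ 1 (mod 4), so (41/49) = +(49/41).
Reduce top mod 41: now compute (8/41).
Pull out 2^3: since 41 ≡ 1 (mod 8), (2/41) = +1, so (2/41)^3 = +1.
Reached (1/41) = 1. Collecting the sign flips along the way, the symbol is +1.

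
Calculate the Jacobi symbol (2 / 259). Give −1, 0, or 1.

-1

Pull out 2: since 259 ≡ 3 (mod 8), (2/259) = -1.
Reached (1/259) = 1. Collecting the sign flips along the way, the symbol is -1.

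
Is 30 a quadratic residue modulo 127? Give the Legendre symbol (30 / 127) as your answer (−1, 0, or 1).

1

Pull out 2: since 127 ≡ 7 (mod 8), (2/127) = +1.
Reciprocity: 15 ≡ 3 and 127 ≡ 3 (mod 4), so (15/127) = −(127/15).
Reduce top mod 15: now compute (7/15).
Reciprocity: 7 ≡ 3 and 15 ≡ 3 (mod 4), so (7/15) = −(15/7).
Reduce top mod 7: now compute (1/7).
Reached (1/7) = 1. Collecting the sign flips along the way, the symbol is +1.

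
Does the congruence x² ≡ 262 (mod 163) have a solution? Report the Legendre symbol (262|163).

First reduce: 262 ≡ 99 (mod 163).
Reciprocity: 99 ≡ 3 and 163 ≡ 3 (mod 4), so (99/163) = −(163/99).
Reduce top mod 99: now compute (64/99).
Pull out 2^6: since 99 ≡ 3 (mod 8), (2/99) = -1, so (2/99)^6 = +1.
Reached (1/99) = 1. Collecting the sign flips along the way, the symbol is -1.

-1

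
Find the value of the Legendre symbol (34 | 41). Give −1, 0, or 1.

Pull out 2: since 41 ≡ 1 (mod 8), (2/41) = +1.
Reciprocity: 17 ≡ 1 and 41 ≡ 1 (mod 4), so (17/41) = +(41/17).
Reduce top mod 17: now compute (7/17).
Reciprocity: 7 ≡ 3 and 17 ≡ 1 (mod 4), so (7/17) = +(17/7).
Reduce top mod 7: now compute (3/7).
Reciprocity: 3 ≡ 3 and 7 ≡ 3 (mod 4), so (3/7) = −(7/3).
Reduce top mod 3: now compute (1/3).
Reached (1/3) = 1. Collecting the sign flips along the way, the symbol is -1.

-1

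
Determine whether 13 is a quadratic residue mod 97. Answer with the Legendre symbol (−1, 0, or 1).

-1

Euler's criterion: (13/97) ≡ 13^48 (mod 97).
13^2 ≡ 72 (mod 97)
13^4 ≡ 43 (mod 97)
13^8 ≡ 6 (mod 97)
13^16 ≡ 36 (mod 97)
13^32 ≡ 35 (mod 97)
13^48 = 13^(32+16) ≡ 96 (mod 97).
Result is 96 ≡ −1, so (13/97) = −1.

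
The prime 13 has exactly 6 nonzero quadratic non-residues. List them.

2 5 6 7 8 11

Square k = 1,…,6 (k and 13−k give the same square):
1²=1, 2²=4, 3²=9, 4²≡3, 5²≡12, 6²≡10 (mod 13).
The residues are {1, 3, 4, 9, 10, 12}; the non-residues are the remaining 6 nonzero classes.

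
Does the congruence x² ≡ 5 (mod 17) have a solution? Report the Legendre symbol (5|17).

-1

Euler's criterion: (5/17) ≡ 5^8 (mod 17).
5^2 ≡ 8 (mod 17)
5^4 ≡ 13 (mod 17)
5^8 ≡ 16 (mod 17)
5^8 = 5^(8) ≡ 16 (mod 17).
Result is 16 ≡ −1, so (5/17) = −1.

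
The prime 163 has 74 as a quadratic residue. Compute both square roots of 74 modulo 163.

Since 163 ≡ 3 (mod 4), a square root of 74 is 74^((163+1)/4) = 74^41 mod 163.
Repeated squaring: 74^2≡97, 74^4≡118, 74^8≡69, 74^16≡34, 74^32≡15 (mod 163).
74^41 = 74^(32+8+1) ≡ 143 (mod 163).
Check: 143² = 20449 ≡ 74 (mod 163). The two roots are 20 and 143.

20, 143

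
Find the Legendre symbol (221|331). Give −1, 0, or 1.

-1

Euler's criterion: (221/331) ≡ 221^165 (mod 331).
221^2 ≡ 184 (mod 331)
221^4 ≡ 94 (mod 331)
221^8 ≡ 230 (mod 331)
221^16 ≡ 271 (mod 331)
221^32 ≡ 290 (mod 331)
221^64 ≡ 26 (mod 331)
221^128 ≡ 14 (mod 331)
221^165 = 221^(128+32+4+1) ≡ 330 (mod 331).
Result is 330 ≡ −1, so (221/331) = −1.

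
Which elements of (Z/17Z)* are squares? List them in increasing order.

Square k = 1,…,8 (k and 17−k give the same square):
1²=1, 2²=4, 3²=9, 4²=16, 5²≡8, 6²≡2, 7²≡15, 8²≡13 (mod 17).
So the quadratic residues mod 17 are {1, 2, 4, 8, 9, 13, 15, 16}.

1,2,4,8,9,13,15,16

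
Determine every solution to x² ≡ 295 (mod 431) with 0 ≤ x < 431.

Since 431 ≡ 3 (mod 4), a square root of 295 is 295^((431+1)/4) = 295^108 mod 431.
Repeated squaring: 295^2≡394, 295^4≡76, 295^8≡173, 295^16≡190, 295^32≡327, 295^64≡41 (mod 431).
295^108 = 295^(64+32+8+4) ≡ 115 (mod 431).
Check: 115² = 13225 ≡ 295 (mod 431). The two roots are 115 and 316.

115, 316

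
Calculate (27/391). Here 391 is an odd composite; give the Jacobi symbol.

-1

Reciprocity: 27 ≡ 3 and 391 ≡ 3 (mod 4), so (27/391) = −(391/27).
Reduce top mod 27: now compute (13/27).
Reciprocity: 13 ≡ 1 and 27 ≡ 3 (mod 4), so (13/27) = +(27/13).
Reduce top mod 13: now compute (1/13).
Reached (1/13) = 1. Collecting the sign flips along the way, the symbol is -1.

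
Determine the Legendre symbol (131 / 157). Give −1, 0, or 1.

-1

Euler's criterion: (131/157) ≡ 131^78 (mod 157).
131^2 ≡ 48 (mod 157)
131^4 ≡ 106 (mod 157)
131^8 ≡ 89 (mod 157)
131^16 ≡ 71 (mod 157)
131^32 ≡ 17 (mod 157)
131^64 ≡ 132 (mod 157)
131^78 = 131^(64+8+4+2) ≡ 156 (mod 157).
Result is 156 ≡ −1, so (131/157) = −1.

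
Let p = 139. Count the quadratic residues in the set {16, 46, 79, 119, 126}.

(16/139) = +1 → QR.
(46/139) = +1 → QR.
(79/139) = +1 → QR.
(119/139) = -1 → non-residue.
(126/139) = -1 → non-residue.
Total quadratic residues among the 5: 3.

3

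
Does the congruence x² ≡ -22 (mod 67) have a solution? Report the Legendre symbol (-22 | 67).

First reduce: -22 ≡ 45 (mod 67).
Reciprocity: 45 ≡ 1 and 67 ≡ 3 (mod 4), so (45/67) = +(67/45).
Reduce top mod 45: now compute (22/45).
Pull out 2: since 45 ≡ 5 (mod 8), (2/45) = -1.
Reciprocity: 11 ≡ 3 and 45 ≡ 1 (mod 4), so (11/45) = +(45/11).
Reduce top mod 11: now compute (1/11).
Reached (1/11) = 1. Collecting the sign flips along the way, the symbol is -1.

-1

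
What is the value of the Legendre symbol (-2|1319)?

-1

First reduce: -2 ≡ 1317 (mod 1319).
Reciprocity: 1317 ≡ 1 and 1319 ≡ 3 (mod 4), so (1317/1319) = +(1319/1317).
Reduce top mod 1317: now compute (2/1317).
Pull out 2: since 1317 ≡ 5 (mod 8), (2/1317) = -1.
Reached (1/1317) = 1. Collecting the sign flips along the way, the symbol is -1.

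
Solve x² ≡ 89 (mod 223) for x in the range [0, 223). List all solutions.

85, 138

Since 223 ≡ 3 (mod 4), a square root of 89 is 89^((223+1)/4) = 89^56 mod 223.
Repeated squaring: 89^2≡116, 89^4≡76, 89^8≡201, 89^16≡38, 89^32≡106 (mod 223).
89^56 = 89^(32+16+8) ≡ 138 (mod 223).
Check: 138² = 19044 ≡ 89 (mod 223). The two roots are 85 and 138.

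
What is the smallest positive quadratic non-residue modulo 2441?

3

(2/2441) = +1, so 2 is a residue.
(3/2441) = −1, so 3 is the smallest positive non-residue mod 2441.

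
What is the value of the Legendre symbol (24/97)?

Pull out 2^3: since 97 ≡ 1 (mod 8), (2/97) = +1, so (2/97)^3 = +1.
Reciprocity: 3 ≡ 3 and 97 ≡ 1 (mod 4), so (3/97) = +(97/3).
Reduce top mod 3: now compute (1/3).
Reached (1/3) = 1. Collecting the sign flips along the way, the symbol is +1.

1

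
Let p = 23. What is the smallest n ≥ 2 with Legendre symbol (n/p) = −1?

5

(2/23) = +1, so 2 is a residue.
(3/23) = +1, so 3 is a residue.
(4/23) = +1, so 4 is a residue.
(5/23) = −1, so 5 is the smallest positive non-residue mod 23.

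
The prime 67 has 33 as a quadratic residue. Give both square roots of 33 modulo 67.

Since 67 ≡ 3 (mod 4), a square root of 33 is 33^((67+1)/4) = 33^17 mod 67.
Repeated squaring: 33^2≡17, 33^4≡21, 33^8≡39, 33^16≡47 (mod 67).
33^17 = 33^(16+1) ≡ 10 (mod 67).
Check: 10² = 100 ≡ 33 (mod 67). The two roots are 10 and 57.

10, 57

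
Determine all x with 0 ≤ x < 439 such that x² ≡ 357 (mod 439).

Since 439 ≡ 3 (mod 4), a square root of 357 is 357^((439+1)/4) = 357^110 mod 439.
Repeated squaring: 357^2≡139, 357^4≡5, 357^8≡25, 357^16≡186, 357^32≡354, 357^64≡201 (mod 439).
357^110 = 357^(64+32+8+4+2) ≡ 364 (mod 439).
Check: 364² = 132496 ≡ 357 (mod 439). The two roots are 75 and 364.

75, 364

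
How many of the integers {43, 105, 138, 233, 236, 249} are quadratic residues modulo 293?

(43/293) = +1 → QR.
(105/293) = -1 → non-residue.
(138/293) = -1 → non-residue.
(233/293) = +1 → QR.
(236/293) = +1 → QR.
(249/293) = -1 → non-residue.
Total quadratic residues among the 6: 3.

3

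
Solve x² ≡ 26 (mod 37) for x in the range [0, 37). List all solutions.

10, 27

37 ≡ 1 (mod 4), so we find a root by search.
Trying successive values, 10² = 100 ≡ 26 (mod 37). The other root is 37 − 10 = 27.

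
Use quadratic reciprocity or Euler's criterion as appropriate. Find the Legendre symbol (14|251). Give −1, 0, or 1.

Pull out 2: since 251 ≡ 3 (mod 8), (2/251) = -1.
Reciprocity: 7 ≡ 3 and 251 ≡ 3 (mod 4), so (7/251) = −(251/7).
Reduce top mod 7: now compute (6/7).
Pull out 2: since 7 ≡ 7 (mod 8), (2/7) = +1.
Reciprocity: 3 ≡ 3 and 7 ≡ 3 (mod 4), so (3/7) = −(7/3).
Reduce top mod 3: now compute (1/3).
Reached (1/3) = 1. Collecting the sign flips along the way, the symbol is -1.

-1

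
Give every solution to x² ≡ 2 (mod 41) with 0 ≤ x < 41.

17, 24

41 ≡ 1 (mod 4), so we find a root by search.
Trying successive values, 17² = 289 ≡ 2 (mod 41). The other root is 41 − 17 = 24.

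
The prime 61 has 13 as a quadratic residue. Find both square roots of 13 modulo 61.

14, 47

61 ≡ 1 (mod 4), so we find a root by search.
Trying successive values, 14² = 196 ≡ 13 (mod 61). The other root is 61 − 14 = 47.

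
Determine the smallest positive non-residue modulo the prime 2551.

(2/2551) = +1, so 2 is a residue.
(3/2551) = −1, so 3 is the smallest positive non-residue mod 2551.

3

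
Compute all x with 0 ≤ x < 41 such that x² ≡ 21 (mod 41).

12, 29

41 ≡ 1 (mod 4), so we find a root by search.
Trying successive values, 12² = 144 ≡ 21 (mod 41). The other root is 41 − 12 = 29.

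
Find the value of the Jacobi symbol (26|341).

-1

Pull out 2: since 341 ≡ 5 (mod 8), (2/341) = -1.
Reciprocity: 13 ≡ 1 and 341 ≡ 1 (mod 4), so (13/341) = +(341/13).
Reduce top mod 13: now compute (3/13).
Reciprocity: 3 ≡ 3 and 13 ≡ 1 (mod 4), so (3/13) = +(13/3).
Reduce top mod 3: now compute (1/3).
Reached (1/3) = 1. Collecting the sign flips along the way, the symbol is -1.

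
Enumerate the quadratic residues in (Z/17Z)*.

Square k = 1,…,8 (k and 17−k give the same square):
1²=1, 2²=4, 3²=9, 4²=16, 5²≡8, 6²≡2, 7²≡15, 8²≡13 (mod 17).
So the quadratic residues mod 17 are {1, 2, 4, 8, 9, 13, 15, 16}.

1, 2, 4, 8, 9, 13, 15, 16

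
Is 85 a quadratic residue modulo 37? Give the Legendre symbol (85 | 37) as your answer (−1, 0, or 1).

1

Euler's criterion: (85/37) ≡ 11^18 (mod 37).
11^2 ≡ 10 (mod 37)
11^4 ≡ 26 (mod 37)
11^8 ≡ 10 (mod 37)
11^16 ≡ 26 (mod 37)
11^18 = 11^(16+2) ≡ 1 (mod 37).
Result is 1, so (85/37) = 1.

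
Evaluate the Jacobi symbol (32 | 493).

-1

Pull out 2^5: since 493 ≡ 5 (mod 8), (2/493) = -1, so (2/493)^5 = -1.
Reached (1/493) = 1. Collecting the sign flips along the way, the symbol is -1.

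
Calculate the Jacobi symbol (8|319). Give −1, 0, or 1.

1

Pull out 2^3: since 319 ≡ 7 (mod 8), (2/319) = +1, so (2/319)^3 = +1.
Reached (1/319) = 1. Collecting the sign flips along the way, the symbol is +1.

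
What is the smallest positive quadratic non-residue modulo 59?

2

(2/59) = −1, so 2 is the smallest positive non-residue mod 59.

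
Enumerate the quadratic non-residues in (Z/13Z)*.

2, 5, 6, 7, 8, 11

Square k = 1,…,6 (k and 13−k give the same square):
1²=1, 2²=4, 3²=9, 4²≡3, 5²≡12, 6²≡10 (mod 13).
The residues are {1, 3, 4, 9, 10, 12}; the non-residues are the remaining 6 nonzero classes.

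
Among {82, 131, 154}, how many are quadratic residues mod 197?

(82/197) = -1 → non-residue.
(131/197) = -1 → non-residue.
(154/197) = +1 → QR.
Total quadratic residues among the 3: 1.

1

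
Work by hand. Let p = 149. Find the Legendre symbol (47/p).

1

Euler's criterion: (47/149) ≡ 47^74 (mod 149).
47^2 ≡ 123 (mod 149)
47^4 ≡ 80 (mod 149)
47^8 ≡ 142 (mod 149)
47^16 ≡ 49 (mod 149)
47^32 ≡ 17 (mod 149)
47^64 ≡ 140 (mod 149)
47^74 = 47^(64+8+2) ≡ 1 (mod 149).
Result is 1, so (47/149) = 1.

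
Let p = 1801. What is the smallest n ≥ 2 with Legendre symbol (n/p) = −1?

(2/1801) = +1, so 2 is a residue.
(3/1801) = +1, so 3 is a residue.
(4/1801) = +1, so 4 is a residue.
(5/1801) = +1, so 5 is a residue.
(6/1801) = +1, so 6 is a residue.
(7/1801) = +1, so 7 is a residue.
(8/1801) = +1, so 8 is a residue.
(9/1801) = +1, so 9 is a residue.
(10/1801) = +1, so 10 is a residue.
(11/1801) = −1, so 11 is the smallest positive non-residue mod 1801.

11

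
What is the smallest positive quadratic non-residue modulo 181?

(2/181) = −1, so 2 is the smallest positive non-residue mod 181.

2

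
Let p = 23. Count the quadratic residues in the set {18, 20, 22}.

1

(18/23) = +1 → QR.
(20/23) = -1 → non-residue.
(22/23) = -1 → non-residue.
Total quadratic residues among the 3: 1.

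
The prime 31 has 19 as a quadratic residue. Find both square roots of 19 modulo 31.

Since 31 ≡ 3 (mod 4), a square root of 19 is 19^((31+1)/4) = 19^8 mod 31.
Repeated squaring: 19^2≡20, 19^4≡28, 19^8≡9 (mod 31).
19^8 = 19^(8) ≡ 9 (mod 31).
Check: 9² = 81 ≡ 19 (mod 31). The two roots are 9 and 22.

9, 22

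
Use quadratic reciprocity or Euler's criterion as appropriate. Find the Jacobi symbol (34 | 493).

Pull out 2: since 493 ≡ 5 (mod 8), (2/493) = -1.
Reciprocity: 17 ≡ 1 and 493 ≡ 1 (mod 4), so (17/493) = +(493/17).
Reduce top mod 17: now compute (0/17).
Top reduces to 0: gcd > 1, so the symbol is 0.

0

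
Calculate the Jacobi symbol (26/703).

1

Pull out 2: since 703 ≡ 7 (mod 8), (2/703) = +1.
Reciprocity: 13 ≡ 1 and 703 ≡ 3 (mod 4), so (13/703) = +(703/13).
Reduce top mod 13: now compute (1/13).
Reached (1/13) = 1. Collecting the sign flips along the way, the symbol is +1.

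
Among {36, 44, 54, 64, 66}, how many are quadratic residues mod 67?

3

(36/67) = +1 → QR.
(44/67) = -1 → non-residue.
(54/67) = +1 → QR.
(64/67) = +1 → QR.
(66/67) = -1 → non-residue.
Total quadratic residues among the 5: 3.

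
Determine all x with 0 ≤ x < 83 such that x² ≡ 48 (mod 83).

Since 83 ≡ 3 (mod 4), a square root of 48 is 48^((83+1)/4) = 48^21 mod 83.
Repeated squaring: 48^2≡63, 48^4≡68, 48^8≡59, 48^16≡78 (mod 83).
48^21 = 48^(16+4+1) ≡ 31 (mod 83).
Check: 31² = 961 ≡ 48 (mod 83). The two roots are 31 and 52.

31, 52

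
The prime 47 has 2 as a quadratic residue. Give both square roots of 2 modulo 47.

Since 47 ≡ 3 (mod 4), a square root of 2 is 2^((47+1)/4) = 2^12 mod 47.
Repeated squaring: 2^2≡4, 2^4≡16, 2^8≡21 (mod 47).
2^12 = 2^(8+4) ≡ 7 (mod 47).
Check: 7² = 49 ≡ 2 (mod 47). The two roots are 7 and 40.

7, 40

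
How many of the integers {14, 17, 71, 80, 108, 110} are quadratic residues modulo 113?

(14/113) = +1 → QR.
(17/113) = -1 → non-residue.
(71/113) = -1 → non-residue.
(80/113) = -1 → non-residue.
(108/113) = -1 → non-residue.
(110/113) = -1 → non-residue.
Total quadratic residues among the 6: 1.

1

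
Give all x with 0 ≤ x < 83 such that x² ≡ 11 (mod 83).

29, 54

Since 83 ≡ 3 (mod 4), a square root of 11 is 11^((83+1)/4) = 11^21 mod 83.
Repeated squaring: 11^2≡38, 11^4≡33, 11^8≡10, 11^16≡17 (mod 83).
11^21 = 11^(16+4+1) ≡ 29 (mod 83).
Check: 29² = 841 ≡ 11 (mod 83). The two roots are 29 and 54.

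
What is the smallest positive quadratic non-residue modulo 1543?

3

(2/1543) = +1, so 2 is a residue.
(3/1543) = −1, so 3 is the smallest positive non-residue mod 1543.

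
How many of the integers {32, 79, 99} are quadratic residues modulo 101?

(32/101) = -1 → non-residue.
(79/101) = +1 → QR.
(99/101) = -1 → non-residue.
Total quadratic residues among the 3: 1.

1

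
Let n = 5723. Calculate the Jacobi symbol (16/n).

1

Pull out 2^4: since 5723 ≡ 3 (mod 8), (2/5723) = -1, so (2/5723)^4 = +1.
Reached (1/5723) = 1. Collecting the sign flips along the way, the symbol is +1.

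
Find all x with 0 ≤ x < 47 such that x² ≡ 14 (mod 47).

22, 25

Since 47 ≡ 3 (mod 4), a square root of 14 is 14^((47+1)/4) = 14^12 mod 47.
Repeated squaring: 14^2≡8, 14^4≡17, 14^8≡7 (mod 47).
14^12 = 14^(8+4) ≡ 25 (mod 47).
Check: 25² = 625 ≡ 14 (mod 47). The two roots are 22 and 25.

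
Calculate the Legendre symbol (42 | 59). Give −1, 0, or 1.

-1

Euler's criterion: (42/59) ≡ 42^29 (mod 59).
42^2 ≡ 53 (mod 59)
42^4 ≡ 36 (mod 59)
42^8 ≡ 57 (mod 59)
42^16 ≡ 4 (mod 59)
42^29 = 42^(16+8+4+1) ≡ 58 (mod 59).
Result is 58 ≡ −1, so (42/59) = −1.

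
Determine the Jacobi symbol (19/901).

Reciprocity: 19 ≡ 3 and 901 ≡ 1 (mod 4), so (19/901) = +(901/19).
Reduce top mod 19: now compute (8/19).
Pull out 2^3: since 19 ≡ 3 (mod 8), (2/19) = -1, so (2/19)^3 = -1.
Reached (1/19) = 1. Collecting the sign flips along the way, the symbol is -1.

-1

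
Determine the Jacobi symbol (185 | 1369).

Reciprocity: 185 ≡ 1 and 1369 ≡ 1 (mod 4), so (185/1369) = +(1369/185).
Reduce top mod 185: now compute (74/185).
Pull out 2: since 185 ≡ 1 (mod 8), (2/185) = +1.
Reciprocity: 37 ≡ 1 and 185 ≡ 1 (mod 4), so (37/185) = +(185/37).
Reduce top mod 37: now compute (0/37).
Top reduces to 0: gcd > 1, so the symbol is 0.

0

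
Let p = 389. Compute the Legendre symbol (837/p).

1

Euler's criterion: (837/389) ≡ 59^194 (mod 389).
59^2 ≡ 369 (mod 389)
59^4 ≡ 11 (mod 389)
59^8 ≡ 121 (mod 389)
59^16 ≡ 248 (mod 389)
59^32 ≡ 42 (mod 389)
59^64 ≡ 208 (mod 389)
59^128 ≡ 85 (mod 389)
59^194 = 59^(128+64+2) ≡ 1 (mod 389).
Result is 1, so (837/389) = 1.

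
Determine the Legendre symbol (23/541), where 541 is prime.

1

Euler's criterion: (23/541) ≡ 23^270 (mod 541).
23^2 ≡ 529 (mod 541)
23^4 ≡ 144 (mod 541)
23^8 ≡ 178 (mod 541)
23^16 ≡ 306 (mod 541)
23^32 ≡ 43 (mod 541)
23^64 ≡ 226 (mod 541)
23^128 ≡ 222 (mod 541)
23^256 ≡ 53 (mod 541)
23^270 = 23^(256+8+4+2) ≡ 1 (mod 541).
Result is 1, so (23/541) = 1.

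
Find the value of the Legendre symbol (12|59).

Pull out 2^2: since 59 ≡ 3 (mod 8), (2/59) = -1, so (2/59)^2 = +1.
Reciprocity: 3 ≡ 3 and 59 ≡ 3 (mod 4), so (3/59) = −(59/3).
Reduce top mod 3: now compute (2/3).
Pull out 2: since 3 ≡ 3 (mod 8), (2/3) = -1.
Reached (1/3) = 1. Collecting the sign flips along the way, the symbol is +1.

1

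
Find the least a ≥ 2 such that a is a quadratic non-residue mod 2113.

5

(2/2113) = +1, so 2 is a residue.
(3/2113) = +1, so 3 is a residue.
(4/2113) = +1, so 4 is a residue.
(5/2113) = −1, so 5 is the smallest positive non-residue mod 2113.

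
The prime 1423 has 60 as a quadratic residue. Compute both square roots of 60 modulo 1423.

Since 1423 ≡ 3 (mod 4), a square root of 60 is 60^((1423+1)/4) = 60^356 mod 1423.
Repeated squaring: 60^2≡754, 60^4≡739, 60^8≡1112, 60^16≡1380, 60^32≡426, 60^64≡755, 60^128≡825, 60^256≡431 (mod 1423).
60^356 = 60^(256+64+32+4) ≡ 762 (mod 1423).
Check: 762² = 580644 ≡ 60 (mod 1423). The two roots are 661 and 762.

661, 762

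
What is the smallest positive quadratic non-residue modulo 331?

2

(2/331) = −1, so 2 is the smallest positive non-residue mod 331.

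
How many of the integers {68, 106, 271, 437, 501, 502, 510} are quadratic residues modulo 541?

2

(68/541) = -1 → non-residue.
(106/541) = -1 → non-residue.
(271/541) = -1 → non-residue.
(437/541) = +1 → QR.
(501/541) = -1 → non-residue.
(502/541) = -1 → non-residue.
(510/541) = +1 → QR.
Total quadratic residues among the 7: 2.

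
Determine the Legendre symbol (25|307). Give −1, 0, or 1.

1

Euler's criterion: (25/307) ≡ 25^153 (mod 307).
25^2 ≡ 11 (mod 307)
25^4 ≡ 121 (mod 307)
25^8 ≡ 212 (mod 307)
25^16 ≡ 122 (mod 307)
25^32 ≡ 148 (mod 307)
25^64 ≡ 107 (mod 307)
25^128 ≡ 90 (mod 307)
25^153 = 25^(128+16+8+1) ≡ 1 (mod 307).
Result is 1, so (25/307) = 1.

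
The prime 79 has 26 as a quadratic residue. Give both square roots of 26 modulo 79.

Since 79 ≡ 3 (mod 4), a square root of 26 is 26^((79+1)/4) = 26^20 mod 79.
Repeated squaring: 26^2≡44, 26^4≡40, 26^8≡20, 26^16≡5 (mod 79).
26^20 = 26^(16+4) ≡ 42 (mod 79).
Check: 42² = 1764 ≡ 26 (mod 79). The two roots are 37 and 42.

37, 42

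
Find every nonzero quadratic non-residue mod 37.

Square k = 1,…,18 (k and 37−k give the same square):
1²=1, 2²=4, 3²=9, 4²=16, 5²=25, 6²=36, 7²≡12, 8²≡27, 9²≡7, 10²≡26, 11²≡10, 12²≡33, 13²≡21, 14²≡11, 15²≡3, 16²≡34, 17²≡30, 18²≡28 (mod 37).
The residues are {1, 3, 4, 7, 9, 10, 11, 12, 16, 21, 25, 26, 27, 28, 30, 33, 34, 36}; the non-residues are the remaining 18 nonzero classes.

2 5 6 8 13 14 15 17 18 19 20 22 23 24 29 31 32 35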